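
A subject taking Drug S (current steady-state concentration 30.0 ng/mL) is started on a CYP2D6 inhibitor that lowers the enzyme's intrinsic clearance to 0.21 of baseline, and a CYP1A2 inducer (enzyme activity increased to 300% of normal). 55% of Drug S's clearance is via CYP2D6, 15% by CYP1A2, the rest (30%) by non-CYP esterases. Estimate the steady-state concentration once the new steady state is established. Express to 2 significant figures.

35 ng/mL

The CYP2D6 pathway (55% of clearance) falls to 0.21× activity: 0.55 × 0.21 = 0.1155.
The CYP1A2 pathway (15% of clearance) increases to 3× activity: 0.15 × 3 = 0.45.
The remaining 30% of clearance is unaffected.
CL_new/CL_old = 0.1155 + 0.45 + 0.3 = 0.8655.
Dividing the baseline by the relative clearance: 30.0 / 0.8655 = 35 ng/mL.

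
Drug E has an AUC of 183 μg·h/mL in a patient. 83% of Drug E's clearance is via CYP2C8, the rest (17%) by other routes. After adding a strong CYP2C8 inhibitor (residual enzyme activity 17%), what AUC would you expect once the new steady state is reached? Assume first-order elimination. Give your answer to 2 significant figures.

CYP2C8: 0.83 × 0.17 = 0.1411
Other: 0.17 (unchanged)
New clearance relative to baseline: 0.1411 + 0.17 = 0.3111.
New AUC = baseline ÷ relative clearance = 183 / 0.3111 = 5.9 × 10² μg·h/mL.

5.9 × 10² μg·h/mL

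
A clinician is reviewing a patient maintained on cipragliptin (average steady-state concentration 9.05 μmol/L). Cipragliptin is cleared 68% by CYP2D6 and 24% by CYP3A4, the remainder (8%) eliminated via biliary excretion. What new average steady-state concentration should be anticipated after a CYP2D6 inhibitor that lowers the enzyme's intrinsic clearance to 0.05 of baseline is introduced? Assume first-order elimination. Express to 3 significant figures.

25.6 μmol/L

The CYP2D6 pathway (68% of clearance) drops to 0.05× activity: 0.68 × 0.05 = 0.034.
CYP3A4 (24%) and the residual 8% are unaffected.
CL_new/CL_old = 0.034 + 0.24 + 0.08 = 0.354.
Average steady-state concentration ∝ 1/CL, so new value = 9.05 / 0.354 = 25.6 μmol/L.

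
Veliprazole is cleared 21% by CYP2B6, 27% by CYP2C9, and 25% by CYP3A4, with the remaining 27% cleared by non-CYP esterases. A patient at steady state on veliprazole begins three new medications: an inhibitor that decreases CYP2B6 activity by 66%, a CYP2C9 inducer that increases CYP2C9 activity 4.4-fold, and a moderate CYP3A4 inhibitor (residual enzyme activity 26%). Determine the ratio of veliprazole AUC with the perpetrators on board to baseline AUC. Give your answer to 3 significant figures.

CYP2B6: 0.21 × 0.34 = 0.0714
CYP2C9: 0.27 × 4.4 = 1.188
CYP3A4: 0.25 × 0.26 = 0.065
Other: 0.27 (unchanged)
New clearance relative to baseline: 0.0714 + 1.188 + 0.065 + 0.27 = 1.5944.
Because AUC varies inversely with clearance, the combined effect is 1 / 1.5944 = 0.627.

0.627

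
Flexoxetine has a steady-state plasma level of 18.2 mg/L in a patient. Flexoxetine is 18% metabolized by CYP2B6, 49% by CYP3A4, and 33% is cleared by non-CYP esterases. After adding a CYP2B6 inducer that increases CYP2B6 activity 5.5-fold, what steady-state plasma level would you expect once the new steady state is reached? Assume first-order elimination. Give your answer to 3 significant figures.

10.1 mg/L

The CYP2B6 pathway (18% of clearance) rises to 5.5× activity: 0.18 × 5.5 = 0.99.
CYP3A4 (49%) and the residual 33% are unaffected.
Relative clearance = 0.99 + 0.49 + 0.33 = 1.81.
Steady-state plasma level ∝ 1/CL, so new value = 18.2 / 1.81 = 10.1 mg/L.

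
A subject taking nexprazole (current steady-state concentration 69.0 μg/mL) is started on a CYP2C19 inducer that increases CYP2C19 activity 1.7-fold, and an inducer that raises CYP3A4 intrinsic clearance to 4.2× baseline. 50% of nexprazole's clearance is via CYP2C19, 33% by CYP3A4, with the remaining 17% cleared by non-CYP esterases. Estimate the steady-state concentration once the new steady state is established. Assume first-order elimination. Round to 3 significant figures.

28.7 μg/mL

The CYP2C19 pathway (50% of clearance) rises to 1.7× activity: 0.5 × 1.7 = 0.85.
The CYP3A4 pathway (33% of clearance) rises to 4.2× activity: 0.33 × 4.2 = 1.386.
Non-CYP routes (17%) are unchanged.
CL_new/CL_old = 0.85 + 1.386 + 0.17 = 2.406.
Steady-state concentration ∝ 1/CL: new value = 69.0 / 2.406 = 28.7 μg/mL.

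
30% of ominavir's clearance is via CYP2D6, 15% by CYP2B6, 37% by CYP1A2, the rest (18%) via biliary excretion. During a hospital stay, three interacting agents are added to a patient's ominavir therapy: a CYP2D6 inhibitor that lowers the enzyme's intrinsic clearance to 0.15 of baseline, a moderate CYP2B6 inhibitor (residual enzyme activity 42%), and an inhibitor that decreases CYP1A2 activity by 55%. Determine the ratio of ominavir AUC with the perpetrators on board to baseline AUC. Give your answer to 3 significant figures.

CYP2D6: 0.3 × 0.15 = 0.045
CYP2B6: 0.15 × 0.42 = 0.063
CYP1A2: 0.37 × 0.45 = 0.1665
Other: 0.18 (unchanged)
CL_new/CL_old = 0.045 + 0.063 + 0.1665 + 0.18 = 0.4545.
Because AUC varies inversely with clearance, the combined effect is 1 / 0.4545 = 2.20.

2.20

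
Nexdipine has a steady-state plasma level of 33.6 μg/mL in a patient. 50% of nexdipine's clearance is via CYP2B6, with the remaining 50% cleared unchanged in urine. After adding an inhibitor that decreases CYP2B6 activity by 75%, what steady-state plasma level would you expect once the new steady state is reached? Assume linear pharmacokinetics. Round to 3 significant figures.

53.8 μg/mL

CYP2B6: 0.5 × 0.25 = 0.125
Other: 0.5 (unchanged)
CL_new/CL_old = 0.125 + 0.5 = 0.625.
New steady-state plasma level = baseline ÷ relative clearance = 33.6 / 0.625 = 53.8 μg/mL.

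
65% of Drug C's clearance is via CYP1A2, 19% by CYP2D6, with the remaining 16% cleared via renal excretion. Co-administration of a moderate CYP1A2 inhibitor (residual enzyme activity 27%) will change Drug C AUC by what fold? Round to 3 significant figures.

CYP1A2: 0.65 × 0.27 = 0.1755
CYP2D6: 0.19 (unchanged)
Other: 0.16 (unchanged)
Relative clearance = 0.1755 + 0.19 + 0.16 = 0.5255.
AUC ratio = CL_old/CL_new = 1 / 0.5255 = 1.90.

1.90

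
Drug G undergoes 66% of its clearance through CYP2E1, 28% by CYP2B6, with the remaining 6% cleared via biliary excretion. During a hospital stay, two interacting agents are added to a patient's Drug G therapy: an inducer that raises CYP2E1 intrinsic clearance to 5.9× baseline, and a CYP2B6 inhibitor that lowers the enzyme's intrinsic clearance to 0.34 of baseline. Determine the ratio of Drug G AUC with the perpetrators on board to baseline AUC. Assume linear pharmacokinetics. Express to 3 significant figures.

CYP2E1: 0.66 × 5.9 = 3.894
CYP2B6: 0.28 × 0.34 = 0.0952
Other: 0.06 (unchanged)
CL_new/CL_old = 3.894 + 0.0952 + 0.06 = 4.0492.
Because AUC varies inversely with clearance, the combined effect is 1 / 4.0492 = 0.247.

0.247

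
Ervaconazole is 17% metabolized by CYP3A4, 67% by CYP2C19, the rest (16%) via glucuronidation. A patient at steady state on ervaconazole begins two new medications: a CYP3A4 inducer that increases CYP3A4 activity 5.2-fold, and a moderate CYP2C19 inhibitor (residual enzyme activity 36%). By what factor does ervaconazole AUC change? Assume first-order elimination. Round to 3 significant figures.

CYP3A4: 0.17 × 5.2 = 0.884
CYP2C19: 0.67 × 0.36 = 0.2412
Other: 0.16 (unchanged)
CL_new/CL_old = 0.884 + 0.2412 + 0.16 = 1.2852.
AUC ∝ 1/CL: fold-change = 1 / 1.2852 = 0.778.

0.778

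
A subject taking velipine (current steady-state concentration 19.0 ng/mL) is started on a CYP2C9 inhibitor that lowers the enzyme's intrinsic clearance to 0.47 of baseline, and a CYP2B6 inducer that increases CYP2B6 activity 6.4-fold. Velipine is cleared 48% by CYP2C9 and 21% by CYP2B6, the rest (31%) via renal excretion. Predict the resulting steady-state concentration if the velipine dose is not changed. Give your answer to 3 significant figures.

10.1 ng/mL

The CYP2C9 pathway (48% of clearance) drops to 0.47× activity: 0.48 × 0.47 = 0.2256.
The CYP2B6 pathway (21% of clearance) increases to 6.4× activity: 0.21 × 6.4 = 1.344.
The remaining 31% of clearance is unaffected.
CL_new/CL_old = 0.2256 + 1.344 + 0.31 = 1.8796.
Dividing the baseline by the relative clearance: 19.0 / 1.8796 = 10.1 ng/mL.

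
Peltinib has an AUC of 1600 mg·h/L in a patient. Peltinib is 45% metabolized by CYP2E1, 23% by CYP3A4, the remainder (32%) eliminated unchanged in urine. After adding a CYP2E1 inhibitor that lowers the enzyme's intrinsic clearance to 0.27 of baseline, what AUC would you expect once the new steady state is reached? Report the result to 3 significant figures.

The CYP2E1 pathway (45% of clearance) drops to 0.27× activity: 0.45 × 0.27 = 0.1215.
CYP3A4 (23%) and the residual 32% are unaffected.
CL_new/CL_old = 0.1215 + 0.23 + 0.32 = 0.6715.
With dosing unchanged, AUC scales as 1/CL: 1600 / 0.6715 = 2.38 × 10³ mg·h/L.

2.38 × 10³ mg·h/L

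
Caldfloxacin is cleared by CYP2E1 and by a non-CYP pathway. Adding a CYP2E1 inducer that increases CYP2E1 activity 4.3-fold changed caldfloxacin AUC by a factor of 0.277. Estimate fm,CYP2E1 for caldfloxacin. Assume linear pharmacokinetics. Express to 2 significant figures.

0.79

CL'/CL = 1 / 0.277 = 3.61
4.3·fm + (1 − fm) = 3.61
fm = (3.61 − 1) / (4.3 − 1) = 0.79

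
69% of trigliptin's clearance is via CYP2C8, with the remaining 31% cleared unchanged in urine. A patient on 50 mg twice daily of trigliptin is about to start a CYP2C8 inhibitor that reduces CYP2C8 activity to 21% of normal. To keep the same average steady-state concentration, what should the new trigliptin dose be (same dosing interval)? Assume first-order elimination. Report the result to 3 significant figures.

The CYP2C8 pathway (69% of clearance) drops to 0.21× activity: 0.69 × 0.21 = 0.1449.
The remaining 31% of clearance is unaffected.
CL_new/CL_old = 0.1449 + 0.31 = 0.4549.
Exposure is unchanged when dose changes in proportion to clearance. New dose = 50 mg × 0.4549 = 22.7 mg.

22.7 mg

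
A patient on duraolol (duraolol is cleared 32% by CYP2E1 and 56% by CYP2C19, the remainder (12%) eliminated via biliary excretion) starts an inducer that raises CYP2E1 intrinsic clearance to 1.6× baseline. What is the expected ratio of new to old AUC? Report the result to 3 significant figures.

The CYP2E1 pathway (32% of clearance) is boosted to 1.6× activity: 0.32 × 1.6 = 0.512.
CYP2C19 (56%) and the residual 12% are unaffected.
Relative clearance = 0.512 + 0.56 + 0.12 = 1.192.
AUC ratio = CL_old/CL_new = 1 / 1.192 = 0.839.

0.839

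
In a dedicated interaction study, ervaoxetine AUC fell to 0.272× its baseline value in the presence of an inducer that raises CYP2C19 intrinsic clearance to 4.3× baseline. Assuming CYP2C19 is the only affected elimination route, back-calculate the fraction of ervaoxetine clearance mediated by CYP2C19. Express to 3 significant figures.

0.811

Write x for the fraction cleared via CYP2C19. The observed AUC change means clearance rose to 1/0.272 = 3.676 of baseline.
Setting x·4.3 + (1 − x) = 3.676 and solving: x = (3.676 − 1)/(4.3 − 1) = 0.811.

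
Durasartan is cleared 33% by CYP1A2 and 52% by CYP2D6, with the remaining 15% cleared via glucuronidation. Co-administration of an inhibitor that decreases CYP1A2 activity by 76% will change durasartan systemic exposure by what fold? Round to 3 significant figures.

1.33

The CYP1A2 pathway (33% of clearance) drops to 0.24× activity: 0.33 × 0.24 = 0.0792.
CYP2D6 (52%) and the residual 15% are unaffected.
Relative clearance = 0.0792 + 0.52 + 0.15 = 0.7492.
Systemic exposure ratio = CL_old/CL_new = 1 / 0.7492 = 1.33.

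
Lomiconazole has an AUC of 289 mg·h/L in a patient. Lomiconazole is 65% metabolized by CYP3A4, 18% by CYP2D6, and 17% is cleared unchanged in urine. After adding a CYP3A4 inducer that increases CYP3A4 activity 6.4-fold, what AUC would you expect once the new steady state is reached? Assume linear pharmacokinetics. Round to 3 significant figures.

CYP3A4: 0.65 × 6.4 = 4.16
CYP2D6: 0.18 (unchanged)
Other: 0.17 (unchanged)
CL_new/CL_old = 4.16 + 0.18 + 0.17 = 4.51.
With dosing unchanged, AUC scales as 1/CL: 289 / 4.51 = 64.1 mg·h/L.

64.1 mg·h/L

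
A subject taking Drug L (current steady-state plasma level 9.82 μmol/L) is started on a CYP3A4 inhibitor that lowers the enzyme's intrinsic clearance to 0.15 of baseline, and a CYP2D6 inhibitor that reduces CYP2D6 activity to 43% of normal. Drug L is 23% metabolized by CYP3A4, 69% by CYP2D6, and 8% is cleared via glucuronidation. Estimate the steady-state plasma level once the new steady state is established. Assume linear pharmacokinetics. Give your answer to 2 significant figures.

24 μmol/L

The CYP3A4 pathway (23% of clearance) falls to 0.15× activity: 0.23 × 0.15 = 0.0345.
The CYP2D6 pathway (69% of clearance) drops to 0.43× activity: 0.69 × 0.43 = 0.2967.
Non-CYP routes (8%) are unchanged.
Relative clearance = 0.0345 + 0.2967 + 0.08 = 0.4112.
New steady-state plasma level = 9.82 / 0.4112 = 24 μmol/L (concentration scales inversely with clearance).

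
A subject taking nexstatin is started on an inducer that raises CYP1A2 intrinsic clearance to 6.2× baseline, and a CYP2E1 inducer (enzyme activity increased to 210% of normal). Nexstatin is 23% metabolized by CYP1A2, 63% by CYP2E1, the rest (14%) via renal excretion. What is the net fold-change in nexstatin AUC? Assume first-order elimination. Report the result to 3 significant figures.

0.346

CYP1A2: 0.23 × 6.2 = 1.426
CYP2E1: 0.63 × 2.1 = 1.323
Other: 0.14 (unchanged)
New clearance relative to baseline: 1.426 + 1.323 + 0.14 = 2.889.
Net AUC ratio = 1 / 2.889 = 0.346.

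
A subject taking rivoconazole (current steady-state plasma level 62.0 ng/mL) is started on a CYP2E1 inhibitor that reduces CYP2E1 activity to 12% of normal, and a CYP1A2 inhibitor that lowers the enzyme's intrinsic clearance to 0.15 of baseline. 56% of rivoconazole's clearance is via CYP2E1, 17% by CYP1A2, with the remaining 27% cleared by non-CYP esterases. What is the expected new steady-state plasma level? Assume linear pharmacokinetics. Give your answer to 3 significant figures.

The CYP2E1 pathway (56% of clearance) falls to 0.12× activity: 0.56 × 0.12 = 0.0672.
The CYP1A2 pathway (17% of clearance) falls to 0.15× activity: 0.17 × 0.15 = 0.0255.
Non-CYP routes (27%) are unchanged.
CL_new/CL_old = 0.0672 + 0.0255 + 0.27 = 0.3627.
Dividing the baseline by the relative clearance: 62.0 / 0.3627 = 171 ng/mL.

171 ng/mL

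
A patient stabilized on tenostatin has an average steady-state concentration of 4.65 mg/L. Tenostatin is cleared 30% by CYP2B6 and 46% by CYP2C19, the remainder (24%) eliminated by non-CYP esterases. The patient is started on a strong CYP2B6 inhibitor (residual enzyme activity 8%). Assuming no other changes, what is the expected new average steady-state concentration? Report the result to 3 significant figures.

6.42 mg/L

CYP2B6: 0.3 × 0.08 = 0.024
CYP2C19: 0.46 (unchanged)
Other: 0.24 (unchanged)
New clearance relative to baseline: 0.024 + 0.46 + 0.24 = 0.724.
Average steady-state concentration ∝ 1/CL, so new value = 4.65 / 0.724 = 6.42 mg/L.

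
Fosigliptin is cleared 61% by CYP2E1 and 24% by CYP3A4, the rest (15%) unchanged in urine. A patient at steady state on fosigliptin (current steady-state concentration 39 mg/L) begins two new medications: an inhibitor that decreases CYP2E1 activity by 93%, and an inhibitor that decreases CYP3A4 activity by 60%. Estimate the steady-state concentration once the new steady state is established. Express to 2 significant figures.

1.4 × 10² mg/L

CYP2E1: 0.61 × 0.07 = 0.0427
CYP3A4: 0.24 × 0.4 = 0.096
Other: 0.15 (unchanged)
Relative clearance = 0.0427 + 0.096 + 0.15 = 0.2887.
Dividing the baseline by the relative clearance: 39 / 0.2887 = 1.4 × 10² mg/L.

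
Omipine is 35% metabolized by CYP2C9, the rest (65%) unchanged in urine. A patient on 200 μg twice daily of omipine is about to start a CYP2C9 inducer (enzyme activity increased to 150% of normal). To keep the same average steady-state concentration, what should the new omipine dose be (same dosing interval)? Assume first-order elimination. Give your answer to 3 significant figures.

The CYP2C9 pathway (35% of clearance) increases to 1.5× activity: 0.35 × 1.5 = 0.525.
The remaining 65% of clearance is unaffected.
New clearance relative to baseline: 0.525 + 0.65 = 1.175.
Exposure is unchanged when dose changes in proportion to clearance. New dose = 200 μg × 1.175 = 235 μg.

235 μg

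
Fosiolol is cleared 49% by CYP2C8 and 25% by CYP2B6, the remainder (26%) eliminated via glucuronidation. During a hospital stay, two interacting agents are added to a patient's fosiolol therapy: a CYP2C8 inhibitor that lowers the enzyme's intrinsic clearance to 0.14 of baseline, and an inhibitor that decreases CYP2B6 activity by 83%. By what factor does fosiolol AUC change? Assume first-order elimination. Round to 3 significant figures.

2.69

The CYP2C8 pathway (49% of clearance) falls to 0.14× activity: 0.49 × 0.14 = 0.0686.
The CYP2B6 pathway (25% of clearance) is reduced to 0.17× activity: 0.25 × 0.17 = 0.0425.
Non-CYP routes (26%) are unchanged.
Relative clearance = 0.0686 + 0.0425 + 0.26 = 0.3711.
AUC ∝ 1/CL: fold-change = 1 / 0.3711 = 2.69.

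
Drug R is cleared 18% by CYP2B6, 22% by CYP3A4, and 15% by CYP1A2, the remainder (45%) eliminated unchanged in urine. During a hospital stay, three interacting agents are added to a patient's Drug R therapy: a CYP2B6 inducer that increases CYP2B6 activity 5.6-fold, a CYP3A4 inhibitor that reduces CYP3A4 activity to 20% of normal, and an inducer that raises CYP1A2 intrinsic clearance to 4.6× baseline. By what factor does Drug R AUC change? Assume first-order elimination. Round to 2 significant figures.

0.46

The CYP2B6 pathway (18% of clearance) is boosted to 5.6× activity: 0.18 × 5.6 = 1.008.
The CYP3A4 pathway (22% of clearance) is reduced to 0.2× activity: 0.22 × 0.2 = 0.044.
The CYP1A2 pathway (15% of clearance) rises to 4.6× activity: 0.15 × 4.6 = 0.69.
The remaining 45% of clearance is unaffected.
Relative clearance = 1.008 + 0.044 + 0.69 + 0.45 = 2.192.
Net AUC ratio = 1 / 2.192 = 0.46.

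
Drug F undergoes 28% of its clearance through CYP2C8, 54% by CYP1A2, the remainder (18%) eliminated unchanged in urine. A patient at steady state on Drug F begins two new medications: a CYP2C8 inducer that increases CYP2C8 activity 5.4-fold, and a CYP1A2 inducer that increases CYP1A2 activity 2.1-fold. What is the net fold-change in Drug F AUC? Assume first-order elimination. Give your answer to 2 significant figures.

0.35

The CYP2C8 pathway (28% of clearance) rises to 5.4× activity: 0.28 × 5.4 = 1.512.
The CYP1A2 pathway (54% of clearance) increases to 2.1× activity: 0.54 × 2.1 = 1.134.
The remaining 18% of clearance is unaffected.
Relative clearance = 1.512 + 1.134 + 0.18 = 2.826.
Because AUC varies inversely with clearance, the combined effect is 1 / 2.826 = 0.35.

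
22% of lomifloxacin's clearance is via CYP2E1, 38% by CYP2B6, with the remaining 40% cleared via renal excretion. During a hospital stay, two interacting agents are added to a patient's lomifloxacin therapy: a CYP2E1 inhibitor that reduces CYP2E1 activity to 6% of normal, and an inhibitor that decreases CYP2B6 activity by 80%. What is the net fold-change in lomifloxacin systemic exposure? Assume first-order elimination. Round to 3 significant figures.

2.04

The CYP2E1 pathway (22% of clearance) is reduced to 0.06× activity: 0.22 × 0.06 = 0.0132.
The CYP2B6 pathway (38% of clearance) is reduced to 0.2× activity: 0.38 × 0.2 = 0.076.
Non-CYP routes (40%) are unchanged.
CL_new/CL_old = 0.0132 + 0.076 + 0.4 = 0.4892.
Because systemic exposure varies inversely with clearance, the combined effect is 1 / 0.4892 = 2.04.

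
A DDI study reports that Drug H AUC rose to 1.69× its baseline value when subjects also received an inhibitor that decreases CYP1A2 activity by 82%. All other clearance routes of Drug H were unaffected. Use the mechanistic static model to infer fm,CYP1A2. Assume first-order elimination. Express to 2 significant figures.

Let fm be the CYP1A2 fraction. New clearance relative to baseline = fm × 0.18 + (1 − fm).
AUC ratio = 1 / (new CL fraction), so new CL fraction = 1 / 1.69 = 0.5917.
fm × 0.18 + 1 − fm = 0.5917  ⇒  fm × (0.18 − 1) = −0.4083  ⇒  fm = 0.50.

0.50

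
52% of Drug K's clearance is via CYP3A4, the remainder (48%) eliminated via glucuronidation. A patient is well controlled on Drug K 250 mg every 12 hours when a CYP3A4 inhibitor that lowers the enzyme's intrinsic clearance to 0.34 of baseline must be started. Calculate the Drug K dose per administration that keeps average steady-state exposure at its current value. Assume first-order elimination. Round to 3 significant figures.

The CYP3A4 pathway (52% of clearance) is reduced to 0.34× activity: 0.52 × 0.34 = 0.1768.
Non-CYP routes (48%) are unchanged.
CL_new/CL_old = 0.1768 + 0.48 = 0.6568.
Css,avg = (dose rate)/CL, so holding Css fixed requires dose ∝ CL: 250 × 0.6568 = 164 mg.

164 mg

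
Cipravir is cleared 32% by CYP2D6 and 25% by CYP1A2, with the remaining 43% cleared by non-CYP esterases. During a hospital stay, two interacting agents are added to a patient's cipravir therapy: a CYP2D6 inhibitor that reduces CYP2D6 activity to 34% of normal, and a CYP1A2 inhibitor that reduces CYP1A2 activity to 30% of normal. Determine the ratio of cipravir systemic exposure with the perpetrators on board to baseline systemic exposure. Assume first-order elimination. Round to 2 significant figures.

1.6

CYP2D6: 0.32 × 0.34 = 0.1088
CYP1A2: 0.25 × 0.3 = 0.075
Other: 0.43 (unchanged)
Relative clearance = 0.1088 + 0.075 + 0.43 = 0.6138.
Net systemic exposure ratio = 1 / 0.6138 = 1.6.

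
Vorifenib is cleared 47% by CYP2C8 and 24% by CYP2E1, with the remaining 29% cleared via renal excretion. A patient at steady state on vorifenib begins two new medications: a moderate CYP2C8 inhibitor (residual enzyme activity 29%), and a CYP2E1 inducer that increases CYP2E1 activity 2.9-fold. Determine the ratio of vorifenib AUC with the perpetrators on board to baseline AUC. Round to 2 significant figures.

The CYP2C8 pathway (47% of clearance) falls to 0.29× activity: 0.47 × 0.29 = 0.1363.
The CYP2E1 pathway (24% of clearance) increases to 2.9× activity: 0.24 × 2.9 = 0.696.
The remaining 29% of clearance is unaffected.
New clearance relative to baseline: 0.1363 + 0.696 + 0.29 = 1.1223.
Net AUC ratio = 1 / 1.1223 = 0.89.

0.89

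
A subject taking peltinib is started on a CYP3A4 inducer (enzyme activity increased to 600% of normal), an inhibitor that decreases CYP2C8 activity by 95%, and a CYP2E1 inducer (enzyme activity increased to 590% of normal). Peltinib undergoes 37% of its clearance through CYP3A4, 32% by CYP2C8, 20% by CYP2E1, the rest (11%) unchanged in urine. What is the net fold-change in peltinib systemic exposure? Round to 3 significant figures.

0.284

The CYP3A4 pathway (37% of clearance) is boosted to 6× activity: 0.37 × 6 = 2.22.
The CYP2C8 pathway (32% of clearance) falls to 0.05× activity: 0.32 × 0.05 = 0.016.
The CYP2E1 pathway (20% of clearance) increases to 5.9× activity: 0.2 × 5.9 = 1.18.
Non-CYP routes (11%) are unchanged.
CL_new/CL_old = 2.22 + 0.016 + 1.18 + 0.11 = 3.526.
Because systemic exposure varies inversely with clearance, the combined effect is 1 / 3.526 = 0.284.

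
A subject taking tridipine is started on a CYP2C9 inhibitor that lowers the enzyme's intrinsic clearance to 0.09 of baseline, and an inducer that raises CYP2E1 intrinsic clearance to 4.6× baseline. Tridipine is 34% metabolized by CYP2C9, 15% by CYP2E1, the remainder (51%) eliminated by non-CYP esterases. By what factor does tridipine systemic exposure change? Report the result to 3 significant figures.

The CYP2C9 pathway (34% of clearance) drops to 0.09× activity: 0.34 × 0.09 = 0.0306.
The CYP2E1 pathway (15% of clearance) increases to 4.6× activity: 0.15 × 4.6 = 0.69.
The remaining 51% of clearance is unaffected.
CL_new/CL_old = 0.0306 + 0.69 + 0.51 = 1.2306.
Net systemic exposure ratio = 1 / 1.2306 = 0.813.

0.813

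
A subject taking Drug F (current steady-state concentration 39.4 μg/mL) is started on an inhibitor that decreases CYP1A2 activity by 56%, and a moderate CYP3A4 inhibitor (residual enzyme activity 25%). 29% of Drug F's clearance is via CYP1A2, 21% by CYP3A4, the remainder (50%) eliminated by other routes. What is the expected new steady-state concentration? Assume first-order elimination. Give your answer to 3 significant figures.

57.9 μg/mL

CYP1A2: 0.29 × 0.44 = 0.1276
CYP3A4: 0.21 × 0.25 = 0.0525
Other: 0.5 (unchanged)
CL_new/CL_old = 0.1276 + 0.0525 + 0.5 = 0.6801.
New steady-state concentration = 39.4 / 0.6801 = 57.9 μg/mL (concentration scales inversely with clearance).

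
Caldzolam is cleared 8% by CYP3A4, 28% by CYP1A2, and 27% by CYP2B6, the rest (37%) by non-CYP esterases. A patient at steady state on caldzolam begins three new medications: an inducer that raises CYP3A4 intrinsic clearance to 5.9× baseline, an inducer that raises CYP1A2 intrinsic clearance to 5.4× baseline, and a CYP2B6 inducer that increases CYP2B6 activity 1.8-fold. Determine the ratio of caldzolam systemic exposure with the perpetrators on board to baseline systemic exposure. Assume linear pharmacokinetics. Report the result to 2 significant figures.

0.35

The CYP3A4 pathway (8% of clearance) increases to 5.9× activity: 0.08 × 5.9 = 0.472.
The CYP1A2 pathway (28% of clearance) rises to 5.4× activity: 0.28 × 5.4 = 1.512.
The CYP2B6 pathway (27% of clearance) rises to 1.8× activity: 0.27 × 1.8 = 0.486.
Non-CYP routes (37%) are unchanged.
New clearance relative to baseline: 0.472 + 1.512 + 0.486 + 0.37 = 2.84.
Net systemic exposure ratio = 1 / 2.84 = 0.35.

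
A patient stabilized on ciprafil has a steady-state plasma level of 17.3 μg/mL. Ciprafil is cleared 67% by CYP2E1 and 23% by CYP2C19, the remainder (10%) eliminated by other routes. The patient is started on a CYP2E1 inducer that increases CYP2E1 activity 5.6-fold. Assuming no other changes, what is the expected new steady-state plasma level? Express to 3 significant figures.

4.24 μg/mL

The CYP2E1 pathway (67% of clearance) increases to 5.6× activity: 0.67 × 5.6 = 3.752.
CYP2C19 (23%) and the residual 10% are unaffected.
CL_new/CL_old = 3.752 + 0.23 + 0.1 = 4.082.
Steady-state plasma level ∝ 1/CL, so new value = 17.3 / 4.082 = 4.24 μg/mL.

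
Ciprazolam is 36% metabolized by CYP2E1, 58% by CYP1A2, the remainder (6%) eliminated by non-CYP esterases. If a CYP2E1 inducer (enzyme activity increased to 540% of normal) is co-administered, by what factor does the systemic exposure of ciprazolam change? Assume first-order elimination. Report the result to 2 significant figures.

0.39

CYP2E1: 0.36 × 5.4 = 1.944
CYP1A2: 0.58 (unchanged)
Other: 0.06 (unchanged)
CL_new/CL_old = 1.944 + 0.58 + 0.06 = 2.584.
Systemic exposure is inversely proportional to clearance, so the fold-change is 1 / 2.584 = 0.39.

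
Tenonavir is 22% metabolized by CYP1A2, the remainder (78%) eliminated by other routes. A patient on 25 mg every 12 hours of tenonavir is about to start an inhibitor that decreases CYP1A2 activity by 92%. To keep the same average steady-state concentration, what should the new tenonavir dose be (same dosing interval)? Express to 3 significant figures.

The CYP1A2 pathway (22% of clearance) falls to 0.08× activity: 0.22 × 0.08 = 0.0176.
The remaining 78% of clearance is unaffected.
Relative clearance = 0.0176 + 0.78 = 0.7976.
Exposure is unchanged when dose changes in proportion to clearance. New dose = 25 mg × 0.7976 = 19.9 mg.

19.9 mg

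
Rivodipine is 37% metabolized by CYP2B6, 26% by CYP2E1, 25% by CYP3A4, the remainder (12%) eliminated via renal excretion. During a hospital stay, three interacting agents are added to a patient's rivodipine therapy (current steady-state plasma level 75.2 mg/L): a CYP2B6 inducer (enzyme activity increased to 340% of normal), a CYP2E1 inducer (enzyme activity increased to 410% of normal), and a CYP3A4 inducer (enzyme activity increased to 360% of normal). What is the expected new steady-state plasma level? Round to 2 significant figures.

The CYP2B6 pathway (37% of clearance) is boosted to 3.4× activity: 0.37 × 3.4 = 1.258.
The CYP2E1 pathway (26% of clearance) rises to 4.1× activity: 0.26 × 4.1 = 1.066.
The CYP3A4 pathway (25% of clearance) increases to 3.6× activity: 0.25 × 3.6 = 0.9.
Non-CYP routes (12%) are unchanged.
Relative clearance = 1.258 + 1.066 + 0.9 + 0.12 = 3.344.
Dividing the baseline by the relative clearance: 75.2 / 3.344 = 22 mg/L.

22 mg/L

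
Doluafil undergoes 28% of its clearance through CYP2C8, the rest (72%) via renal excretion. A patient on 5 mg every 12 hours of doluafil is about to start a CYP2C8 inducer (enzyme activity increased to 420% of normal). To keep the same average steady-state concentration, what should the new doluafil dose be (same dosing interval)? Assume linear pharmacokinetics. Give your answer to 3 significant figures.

9.48 mg

CYP2C8: 0.28 × 4.2 = 1.176
Other: 0.72 (unchanged)
CL_new/CL_old = 1.176 + 0.72 = 1.896.
Css,avg = (dose rate)/CL, so holding Css fixed requires dose ∝ CL: 5 × 1.896 = 9.48 mg.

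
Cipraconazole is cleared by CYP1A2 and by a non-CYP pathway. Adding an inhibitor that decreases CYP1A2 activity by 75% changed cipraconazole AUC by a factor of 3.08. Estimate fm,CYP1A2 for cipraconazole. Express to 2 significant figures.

CL'/CL = 1 / 3.08 = 0.3247
0.25·fm + (1 − fm) = 0.3247
fm = (0.3247 − 1) / (0.25 − 1) = 0.90

0.90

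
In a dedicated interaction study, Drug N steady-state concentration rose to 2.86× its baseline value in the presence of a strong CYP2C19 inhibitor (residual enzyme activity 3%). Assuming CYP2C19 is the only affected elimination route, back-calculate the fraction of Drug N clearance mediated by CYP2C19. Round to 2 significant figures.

0.67

Write x for the fraction cleared via CYP2C19. The observed steady-state concentration change means clearance fell to 1/2.86 = 0.3497 of baseline.
Only the CYP2C19 route changed, so 0.3497 = x·0.03 + (1 − x), giving x = 0.67.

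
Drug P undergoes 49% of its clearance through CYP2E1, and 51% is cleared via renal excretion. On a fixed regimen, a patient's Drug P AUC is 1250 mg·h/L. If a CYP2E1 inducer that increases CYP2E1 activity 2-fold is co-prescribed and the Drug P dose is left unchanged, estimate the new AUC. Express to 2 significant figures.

8.4 × 10² mg·h/L

The CYP2E1 pathway (49% of clearance) is boosted to 2× activity: 0.49 × 2 = 0.98.
Non-CYP routes (51%) are unchanged.
CL_new/CL_old = 0.98 + 0.51 = 1.49.
New AUC = baseline ÷ relative clearance = 1250 / 1.49 = 8.4 × 10² mg·h/L.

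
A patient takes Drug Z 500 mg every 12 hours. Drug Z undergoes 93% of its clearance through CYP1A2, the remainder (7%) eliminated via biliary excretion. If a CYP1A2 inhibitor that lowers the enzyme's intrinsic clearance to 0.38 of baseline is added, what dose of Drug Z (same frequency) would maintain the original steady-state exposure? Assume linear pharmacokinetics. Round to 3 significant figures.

CYP1A2: 0.93 × 0.38 = 0.3534
Other: 0.07 (unchanged)
New clearance relative to baseline: 0.3534 + 0.07 = 0.4234.
Css,avg = (dose rate)/CL, so holding Css fixed requires dose ∝ CL: 500 × 0.4234 = 212 mg.

212 mg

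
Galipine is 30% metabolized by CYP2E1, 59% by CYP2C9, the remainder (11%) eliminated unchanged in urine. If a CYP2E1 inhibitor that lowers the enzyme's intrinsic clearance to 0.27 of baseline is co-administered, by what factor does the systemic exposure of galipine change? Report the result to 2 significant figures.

1.3

CYP2E1: 0.3 × 0.27 = 0.081
CYP2C9: 0.59 (unchanged)
Other: 0.11 (unchanged)
Relative clearance = 0.081 + 0.59 + 0.11 = 0.781.
Systemic exposure is inversely proportional to clearance, so the fold-change is 1 / 0.781 = 1.3.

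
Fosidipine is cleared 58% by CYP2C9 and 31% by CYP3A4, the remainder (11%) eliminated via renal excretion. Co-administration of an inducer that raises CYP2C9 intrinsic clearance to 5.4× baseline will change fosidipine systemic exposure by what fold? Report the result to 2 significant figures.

The CYP2C9 pathway (58% of clearance) is boosted to 5.4× activity: 0.58 × 5.4 = 3.132.
CYP3A4 (31%) and the residual 11% are unaffected.
New clearance relative to baseline: 3.132 + 0.31 + 0.11 = 3.552.
Since systemic exposure ∝ 1/CL, the ratio is 1 / 3.552 = 0.28.

0.28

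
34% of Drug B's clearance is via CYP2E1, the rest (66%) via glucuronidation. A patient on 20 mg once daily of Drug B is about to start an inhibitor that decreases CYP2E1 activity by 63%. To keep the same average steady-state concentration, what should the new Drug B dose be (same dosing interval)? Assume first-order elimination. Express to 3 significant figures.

The CYP2E1 pathway (34% of clearance) falls to 0.37× activity: 0.34 × 0.37 = 0.1258.
The remaining 66% of clearance is unaffected.
CL_new/CL_old = 0.1258 + 0.66 = 0.7858.
Exposure is unchanged when dose changes in proportion to clearance. New dose = 20 mg × 0.7858 = 15.7 mg.

15.7 mg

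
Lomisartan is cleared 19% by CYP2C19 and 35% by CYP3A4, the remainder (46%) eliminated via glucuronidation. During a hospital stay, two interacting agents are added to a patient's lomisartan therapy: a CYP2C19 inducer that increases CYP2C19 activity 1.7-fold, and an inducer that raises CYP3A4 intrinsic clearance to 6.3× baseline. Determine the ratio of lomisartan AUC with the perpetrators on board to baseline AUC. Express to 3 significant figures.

The CYP2C19 pathway (19% of clearance) increases to 1.7× activity: 0.19 × 1.7 = 0.323.
The CYP3A4 pathway (35% of clearance) rises to 6.3× activity: 0.35 × 6.3 = 2.205.
Non-CYP routes (46%) are unchanged.
CL_new/CL_old = 0.323 + 2.205 + 0.46 = 2.988.
AUC ∝ 1/CL: fold-change = 1 / 2.988 = 0.335.

0.335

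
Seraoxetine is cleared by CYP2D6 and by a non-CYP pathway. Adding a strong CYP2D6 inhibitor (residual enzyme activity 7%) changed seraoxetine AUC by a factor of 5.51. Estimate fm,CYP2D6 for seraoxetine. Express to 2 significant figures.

Let fm be the CYP2D6 fraction. New clearance relative to baseline = fm × 0.07 + (1 − fm).
AUC ratio = 1 / (new CL fraction), so new CL fraction = 1 / 5.51 = 0.1815.
fm × 0.07 + 1 − fm = 0.1815  ⇒  fm × (0.07 − 1) = −0.8185  ⇒  fm = 0.88.

0.88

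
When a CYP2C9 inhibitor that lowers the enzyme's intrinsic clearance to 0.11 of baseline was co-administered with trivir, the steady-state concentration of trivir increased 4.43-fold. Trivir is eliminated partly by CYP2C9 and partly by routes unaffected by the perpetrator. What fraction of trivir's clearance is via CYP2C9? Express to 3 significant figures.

0.870

Let fm be the CYP2C9 fraction. New clearance relative to baseline = fm × 0.11 + (1 − fm).
Steady-state concentration ratio = 1 / (new CL fraction), so new CL fraction = 1 / 4.43 = 0.2257.
fm × 0.11 + 1 − fm = 0.2257  ⇒  fm × (0.11 − 1) = −0.7743  ⇒  fm = 0.870.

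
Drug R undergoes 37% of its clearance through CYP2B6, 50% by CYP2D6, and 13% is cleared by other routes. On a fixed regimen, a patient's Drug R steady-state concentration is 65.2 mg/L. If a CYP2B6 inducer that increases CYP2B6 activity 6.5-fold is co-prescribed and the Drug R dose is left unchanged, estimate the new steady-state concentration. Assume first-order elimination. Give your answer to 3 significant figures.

The CYP2B6 pathway (37% of clearance) is boosted to 6.5× activity: 0.37 × 6.5 = 2.405.
CYP2D6 (50%) and the residual 13% are unaffected.
CL_new/CL_old = 2.405 + 0.5 + 0.13 = 3.035.
New steady-state concentration = baseline ÷ relative clearance = 65.2 / 3.035 = 21.5 mg/L.

21.5 mg/L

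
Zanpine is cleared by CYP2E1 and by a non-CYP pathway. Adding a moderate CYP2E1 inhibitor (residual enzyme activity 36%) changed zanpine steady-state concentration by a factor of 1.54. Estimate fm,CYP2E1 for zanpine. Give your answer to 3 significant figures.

0.548

CL'/CL = 1 / 1.54 = 0.6494
0.36·fm + (1 − fm) = 0.6494
fm = (0.6494 − 1) / (0.36 − 1) = 0.548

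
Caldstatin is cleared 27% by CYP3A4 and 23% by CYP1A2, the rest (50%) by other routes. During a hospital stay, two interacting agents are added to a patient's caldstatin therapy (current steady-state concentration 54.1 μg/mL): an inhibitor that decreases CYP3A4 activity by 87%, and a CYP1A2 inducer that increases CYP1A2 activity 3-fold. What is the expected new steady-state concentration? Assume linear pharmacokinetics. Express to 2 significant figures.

44 μg/mL

The CYP3A4 pathway (27% of clearance) is reduced to 0.13× activity: 0.27 × 0.13 = 0.0351.
The CYP1A2 pathway (23% of clearance) rises to 3× activity: 0.23 × 3 = 0.69.
The remaining 50% of clearance is unaffected.
Relative clearance = 0.0351 + 0.69 + 0.5 = 1.2251.
New steady-state concentration = 54.1 / 1.2251 = 44 μg/mL (concentration scales inversely with clearance).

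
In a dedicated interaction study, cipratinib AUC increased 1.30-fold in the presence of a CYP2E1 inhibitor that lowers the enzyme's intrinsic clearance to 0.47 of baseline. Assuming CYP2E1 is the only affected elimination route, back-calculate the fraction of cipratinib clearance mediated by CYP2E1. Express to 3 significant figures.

0.435

Call the CYP2E1 fraction fm. After the interaction, CL_new/CL_old = fm × 0.47 + (1 − fm).
AUC ratio = 1 / (new CL fraction), so new CL fraction = 1 / 1.30 = 0.7692.
fm × 0.47 + 1 − fm = 0.7692  ⇒  fm × (0.47 − 1) = −0.2308  ⇒  fm = 0.435.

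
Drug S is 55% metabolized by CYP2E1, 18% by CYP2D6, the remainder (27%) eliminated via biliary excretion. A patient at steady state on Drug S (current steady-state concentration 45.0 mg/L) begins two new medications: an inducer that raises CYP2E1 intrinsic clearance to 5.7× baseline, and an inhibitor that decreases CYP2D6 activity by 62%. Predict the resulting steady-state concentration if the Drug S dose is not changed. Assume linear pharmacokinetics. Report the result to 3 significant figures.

13.0 mg/L

The CYP2E1 pathway (55% of clearance) is boosted to 5.7× activity: 0.55 × 5.7 = 3.135.
The CYP2D6 pathway (18% of clearance) is reduced to 0.38× activity: 0.18 × 0.38 = 0.0684.
The remaining 27% of clearance is unaffected.
CL_new/CL_old = 3.135 + 0.0684 + 0.27 = 3.4734.
New steady-state concentration = 45.0 / 3.4734 = 13.0 mg/L (concentration scales inversely with clearance).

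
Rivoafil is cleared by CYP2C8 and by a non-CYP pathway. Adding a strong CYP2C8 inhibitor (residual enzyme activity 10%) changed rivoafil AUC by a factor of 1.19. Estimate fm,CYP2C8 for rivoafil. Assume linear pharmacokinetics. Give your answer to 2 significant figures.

Let x = fm,CYP2C8. Because AUC ∝ 1/CL, relative clearance fell to 1/1.19 = 0.8403.
Setting x·0.1 + (1 − x) = 0.8403 and solving: x = (0.8403 − 1)/(0.1 − 1) = 0.18.

0.18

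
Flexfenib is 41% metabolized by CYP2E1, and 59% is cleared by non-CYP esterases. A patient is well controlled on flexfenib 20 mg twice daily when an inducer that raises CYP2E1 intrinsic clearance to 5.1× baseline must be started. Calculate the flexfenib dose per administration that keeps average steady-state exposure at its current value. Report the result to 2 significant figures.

The CYP2E1 pathway (41% of clearance) rises to 5.1× activity: 0.41 × 5.1 = 2.091.
Non-CYP routes (59%) are unchanged.
CL_new/CL_old = 2.091 + 0.59 = 2.681.
Css,avg = (dose rate)/CL, so holding Css fixed requires dose ∝ CL: 20 × 2.681 = 54 mg.

54 mg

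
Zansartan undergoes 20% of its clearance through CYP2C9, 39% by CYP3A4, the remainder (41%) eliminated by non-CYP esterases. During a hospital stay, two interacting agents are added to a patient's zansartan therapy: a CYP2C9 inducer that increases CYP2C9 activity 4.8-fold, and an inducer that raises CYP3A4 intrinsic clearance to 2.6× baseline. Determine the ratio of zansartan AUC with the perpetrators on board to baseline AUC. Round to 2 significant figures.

CYP2C9: 0.2 × 4.8 = 0.96
CYP3A4: 0.39 × 2.6 = 1.014
Other: 0.41 (unchanged)
Relative clearance = 0.96 + 1.014 + 0.41 = 2.384.
Because AUC varies inversely with clearance, the combined effect is 1 / 2.384 = 0.42.

0.42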